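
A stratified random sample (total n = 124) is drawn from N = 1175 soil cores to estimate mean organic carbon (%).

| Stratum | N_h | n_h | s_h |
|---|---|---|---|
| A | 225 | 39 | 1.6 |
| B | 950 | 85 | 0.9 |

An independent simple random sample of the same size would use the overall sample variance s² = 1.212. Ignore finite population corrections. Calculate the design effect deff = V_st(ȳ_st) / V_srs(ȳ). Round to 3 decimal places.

deff ≈ 0.884

V̂(ȳ_st) = Σ W_h² s_h²/n_h, with W_h = N_h/N and N = 1175:
  stratum A: (225/1175)²·1.6²/39 = 0.00240694
  stratum B: (950/1175)²·0.9²/85 = 0.00622928
V_st = 0.00863621
V_srs = s²/n = 1.212/124 = 0.00977419
deff = V_st / V_srs = 0.00863621/0.00977419 = 0.8836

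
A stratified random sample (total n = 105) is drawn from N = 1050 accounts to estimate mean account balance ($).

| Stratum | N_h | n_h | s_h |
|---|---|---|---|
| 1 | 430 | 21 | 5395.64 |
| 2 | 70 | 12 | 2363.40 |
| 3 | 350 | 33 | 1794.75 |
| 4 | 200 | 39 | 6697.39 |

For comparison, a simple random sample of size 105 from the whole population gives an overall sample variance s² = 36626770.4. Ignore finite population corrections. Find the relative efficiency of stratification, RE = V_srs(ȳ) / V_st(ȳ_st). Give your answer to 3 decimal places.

RE ≈ 1.215

V̂(ȳ_st) = Σ W_h² s_h²/n_h, with W_h = N_h/N and N = 1050:
  stratum 1: (430/1050)²·5395.64²/21 = 232501
  stratum 2: (70/1050)²·2363.40²/12 = 2068.76
  stratum 3: (350/1050)²·1794.75²/33 = 10845.5
  stratum 4: (200/1050)²·6697.39²/39 = 41728
V_st = 287143
V_srs = s²/n = 36626770.4/105 = 348826
Relative efficiency = V_srs / V_st = 348826/287143 = 1.2148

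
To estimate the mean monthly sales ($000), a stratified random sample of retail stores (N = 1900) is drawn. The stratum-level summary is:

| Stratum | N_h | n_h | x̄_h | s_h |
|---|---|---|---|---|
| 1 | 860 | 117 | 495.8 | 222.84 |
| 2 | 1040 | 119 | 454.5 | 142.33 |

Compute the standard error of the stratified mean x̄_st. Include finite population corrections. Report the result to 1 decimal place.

V̂(x̄_st) = Σ W_h² (1 − n_h/N_h) s_h²/n_h, with W_h = N_h/N and N = 1900:
  stratum 1: (860/1900)²·(1 − 117/860)·222.84²/117 = 75.1243
  stratum 2: (1040/1900)²·(1 − 119/1040)·142.33²/119 = 45.1681
V̂(x̄_st) = 120.292
SE(x̄_st) = √120.292 = 10.9678

SE(x̄_st) ≈ 11.0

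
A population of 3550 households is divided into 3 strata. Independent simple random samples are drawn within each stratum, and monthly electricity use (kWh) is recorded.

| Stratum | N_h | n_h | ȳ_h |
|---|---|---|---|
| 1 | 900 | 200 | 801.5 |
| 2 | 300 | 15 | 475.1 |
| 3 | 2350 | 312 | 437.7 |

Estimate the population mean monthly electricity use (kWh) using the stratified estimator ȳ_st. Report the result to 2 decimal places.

ȳ_st ≈ 533.09

N = Σ N_h = 3550. Stratum weights W_h = N_h/N.
ȳ_st = (900·801.5 + 300·475.1 + 2350·437.7) / 3550 = 533.0915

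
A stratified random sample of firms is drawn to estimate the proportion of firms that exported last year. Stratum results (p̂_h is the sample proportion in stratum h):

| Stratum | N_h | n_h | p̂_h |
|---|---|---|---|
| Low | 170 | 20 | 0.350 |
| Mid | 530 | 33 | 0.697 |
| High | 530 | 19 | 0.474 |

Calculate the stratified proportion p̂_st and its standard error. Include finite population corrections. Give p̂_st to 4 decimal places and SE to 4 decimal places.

N = 1230; stratum weights W_h = N_h/N.
p̂_st = Σ W_h p̂_h = (170·0.350 + 530·0.697 + 530·0.474)/1230 = 0.55295
V̂(p̂_st) = Σ W_h² (1 − n_h/N_h) p̂_h(1−p̂_h)/(n_h−1):
  stratum Low: (170/1230)²·(1 − 20/170)·0.350·0.650/19 = 0.000201817
  stratum Mid: (530/1230)²·(1 − 33/530)·0.697·0.303/32 = 0.00114907
  stratum High: (530/1230)²·(1 − 19/530)·0.474·0.526/18 = 0.00247958
V̂(p̂_st) = 0.00383047; SE = √V̂ = 0.0618908

p̂_st ≈ 0.5530, SE ≈ 0.0619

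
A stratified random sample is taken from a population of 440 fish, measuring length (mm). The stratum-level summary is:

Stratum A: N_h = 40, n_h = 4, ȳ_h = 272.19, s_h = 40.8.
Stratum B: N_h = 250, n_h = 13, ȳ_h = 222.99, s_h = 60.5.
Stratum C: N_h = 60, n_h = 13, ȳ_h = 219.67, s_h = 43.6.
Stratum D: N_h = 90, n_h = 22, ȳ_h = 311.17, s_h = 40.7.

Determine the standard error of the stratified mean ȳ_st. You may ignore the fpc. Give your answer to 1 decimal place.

SE(ȳ_st) ≈ 10.0

V̂(ȳ_st) = Σ W_h² s_h²/n_h, with W_h = N_h/N and N = 440:
  stratum A: (40/440)²·40.8²/4 = 3.43934
  stratum B: (250/440)²·60.5²/13 = 90.8954
  stratum C: (60/440)²·43.6²/13 = 2.71911
  stratum D: (90/440)²·40.7²/22 = 3.15026
V̂(ȳ_st) = 100.204
SE(ȳ_st) = √100.204 = 10.0102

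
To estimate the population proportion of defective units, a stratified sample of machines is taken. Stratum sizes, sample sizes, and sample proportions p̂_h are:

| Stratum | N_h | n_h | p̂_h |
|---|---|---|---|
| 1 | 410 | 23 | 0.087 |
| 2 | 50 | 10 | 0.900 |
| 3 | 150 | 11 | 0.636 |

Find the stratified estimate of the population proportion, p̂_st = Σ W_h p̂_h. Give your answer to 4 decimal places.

N = 610; stratum weights W_h = N_h/N.
p̂_st = Σ W_h p̂_h = (410·0.087 + 50·0.900 + 150·0.636)/610 = 0.28864

p̂_st ≈ 0.2886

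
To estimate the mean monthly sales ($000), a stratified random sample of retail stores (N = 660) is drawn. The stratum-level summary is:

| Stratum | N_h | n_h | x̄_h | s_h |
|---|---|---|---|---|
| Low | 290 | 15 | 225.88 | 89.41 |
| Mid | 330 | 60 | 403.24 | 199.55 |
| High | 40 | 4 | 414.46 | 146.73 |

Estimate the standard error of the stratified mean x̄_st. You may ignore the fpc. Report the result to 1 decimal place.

V̂(x̄_st) = Σ W_h² s_h²/n_h, with W_h = N_h/N and N = 660:
  stratum Low: (290/660)²·89.41²/15 = 102.894
  stratum Mid: (330/660)²·199.55²/60 = 165.918
  stratum High: (40/660)²·146.73²/4 = 19.7701
V̂(x̄_st) = 288.581
SE(x̄_st) = √288.581 = 16.9877

SE(x̄_st) ≈ 17.0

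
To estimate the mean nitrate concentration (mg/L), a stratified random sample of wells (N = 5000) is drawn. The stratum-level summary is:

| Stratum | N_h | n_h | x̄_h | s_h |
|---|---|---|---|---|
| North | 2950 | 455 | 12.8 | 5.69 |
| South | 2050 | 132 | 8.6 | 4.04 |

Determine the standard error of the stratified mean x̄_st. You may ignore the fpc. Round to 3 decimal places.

V̂(x̄_st) = Σ W_h² s_h²/n_h, with W_h = N_h/N and N = 5000:
  stratum North: (2950/5000)²·5.69²/455 = 0.0247695
  stratum South: (2050/5000)²·4.04²/132 = 0.0207853
V̂(x̄_st) = 0.0455548
SE(x̄_st) = √0.0455548 = 0.213436

SE(x̄_st) ≈ 0.213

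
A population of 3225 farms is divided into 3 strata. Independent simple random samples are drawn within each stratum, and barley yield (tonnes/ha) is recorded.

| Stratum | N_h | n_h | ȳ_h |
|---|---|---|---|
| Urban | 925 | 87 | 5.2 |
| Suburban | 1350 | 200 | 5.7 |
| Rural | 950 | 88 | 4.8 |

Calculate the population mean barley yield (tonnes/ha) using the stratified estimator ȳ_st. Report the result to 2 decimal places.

ȳ_st ≈ 5.29

N = Σ N_h = 3225. Stratum weights W_h = N_h/N.
ȳ_st = (925·5.2 + 1350·5.7 + 950·4.8) / 3225 = 5.2915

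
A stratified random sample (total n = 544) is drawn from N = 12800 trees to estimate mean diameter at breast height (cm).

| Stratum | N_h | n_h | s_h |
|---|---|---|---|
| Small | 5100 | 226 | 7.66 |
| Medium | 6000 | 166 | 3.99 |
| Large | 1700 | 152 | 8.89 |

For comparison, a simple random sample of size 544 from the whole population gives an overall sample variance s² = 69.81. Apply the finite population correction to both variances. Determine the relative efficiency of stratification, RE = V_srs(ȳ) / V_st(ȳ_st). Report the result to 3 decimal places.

V̂(ȳ_st) = Σ W_h² (1 − n_h/N_h) s_h²/n_h, with W_h = N_h/N and N = 12800:
  stratum Small: (5100/12800)²·(1 − 226/5100)·7.66²/226 = 0.0393899
  stratum Medium: (6000/12800)²·(1 − 166/6000)·3.99²/166 = 0.0204897
  stratum Large: (1700/12800)²·(1 − 152/1700)·8.89²/152 = 0.00835141
V_st = 0.068231
V_srs = (1 − 544/12800)·69.81/544 = 0.122873
Relative efficiency = V_srs / V_st = 0.122873/0.068231 = 1.8008

RE ≈ 1.801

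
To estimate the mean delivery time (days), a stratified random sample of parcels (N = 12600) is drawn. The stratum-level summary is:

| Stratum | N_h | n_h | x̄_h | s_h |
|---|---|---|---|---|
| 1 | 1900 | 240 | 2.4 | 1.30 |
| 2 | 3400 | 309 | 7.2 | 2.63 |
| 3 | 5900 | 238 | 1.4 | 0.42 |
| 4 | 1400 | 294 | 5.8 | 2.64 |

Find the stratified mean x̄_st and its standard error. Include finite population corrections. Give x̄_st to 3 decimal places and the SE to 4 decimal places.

x̄_st ≈ 3.605, SE ≈ 0.0448

x̄_st = Σ W_h x̄_h = (1900·2.4 + 3400·7.2 + 5900·1.4 + 1400·5.8)/12600 = 3.60476
V̂(x̄_st) = Σ W_h² (1 − n_h/N_h) s_h²/n_h, with W_h = N_h/N and N = 12600:
  stratum 1: (1900/12600)²·(1 − 240/1900)·1.30²/240 = 0.000139893
  stratum 2: (3400/12600)²·(1 − 309/3400)·2.63²/309 = 0.0014818
  stratum 3: (5900/12600)²·(1 − 238/5900)·0.42²/238 = 0.000155956
  stratum 4: (1400/12600)²·(1 − 294/1400)·2.64²/294 = 0.000231208
V̂(x̄_st) = 0.00200886
SE(x̄_st) = √0.00200886 = 0.0448203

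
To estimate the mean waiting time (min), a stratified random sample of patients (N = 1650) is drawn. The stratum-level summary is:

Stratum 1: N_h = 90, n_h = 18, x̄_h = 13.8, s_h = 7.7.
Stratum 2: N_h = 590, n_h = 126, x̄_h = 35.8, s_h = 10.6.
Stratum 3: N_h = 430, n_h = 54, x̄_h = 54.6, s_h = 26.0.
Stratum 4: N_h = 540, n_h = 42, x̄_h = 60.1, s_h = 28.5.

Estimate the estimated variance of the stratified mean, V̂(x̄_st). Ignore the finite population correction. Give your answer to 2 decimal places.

V̂(x̄_st) ≈ 3.05

V̂(x̄_st) = Σ W_h² s_h²/n_h, with W_h = N_h/N and N = 1650:
  stratum 1: (90/1650)²·7.7²/18 = 0.0098
  stratum 2: (590/1650)²·10.6²/126 = 0.114019
  stratum 3: (430/1650)²·26.0²/54 = 0.850202
  stratum 4: (540/1650)²·28.5²/42 = 2.07138
V̂(x̄_st) = 3.0454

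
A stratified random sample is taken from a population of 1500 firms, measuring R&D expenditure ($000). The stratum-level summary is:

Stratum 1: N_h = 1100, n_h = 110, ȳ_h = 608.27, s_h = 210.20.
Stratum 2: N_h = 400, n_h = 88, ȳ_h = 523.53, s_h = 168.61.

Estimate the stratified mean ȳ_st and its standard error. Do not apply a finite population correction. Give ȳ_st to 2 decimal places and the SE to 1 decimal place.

ȳ_st ≈ 585.67, SE ≈ 15.5

ȳ_st = Σ W_h ȳ_h = (1100·608.27 + 400·523.53)/1500 = 585.67267
V̂(ȳ_st) = Σ W_h² s_h²/n_h, with W_h = N_h/N and N = 1500:
  stratum 1: (1100/1500)²·210.20²/110 = 216.011
  stratum 2: (400/1500)²·168.61²/88 = 22.9732
V̂(ȳ_st) = 238.984
SE(ȳ_st) = √238.984 = 15.4591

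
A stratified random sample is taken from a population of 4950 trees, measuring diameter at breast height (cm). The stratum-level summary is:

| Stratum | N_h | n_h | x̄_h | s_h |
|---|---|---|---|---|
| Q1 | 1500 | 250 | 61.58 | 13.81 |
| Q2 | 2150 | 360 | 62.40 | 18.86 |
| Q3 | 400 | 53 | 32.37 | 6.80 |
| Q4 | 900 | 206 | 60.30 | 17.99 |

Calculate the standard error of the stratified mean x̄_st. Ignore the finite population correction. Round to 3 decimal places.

SE(x̄_st) ≈ 0.560

V̂(x̄_st) = Σ W_h² s_h²/n_h, with W_h = N_h/N and N = 4950:
  stratum Q1: (1500/4950)²·13.81²/250 = 0.0700518
  stratum Q2: (2150/4950)²·18.86²/360 = 0.186401
  stratum Q3: (400/4950)²·6.80²/53 = 0.00569707
  stratum Q4: (900/4950)²·17.99²/206 = 0.0519361
V̂(x̄_st) = 0.314086
SE(x̄_st) = √0.314086 = 0.560433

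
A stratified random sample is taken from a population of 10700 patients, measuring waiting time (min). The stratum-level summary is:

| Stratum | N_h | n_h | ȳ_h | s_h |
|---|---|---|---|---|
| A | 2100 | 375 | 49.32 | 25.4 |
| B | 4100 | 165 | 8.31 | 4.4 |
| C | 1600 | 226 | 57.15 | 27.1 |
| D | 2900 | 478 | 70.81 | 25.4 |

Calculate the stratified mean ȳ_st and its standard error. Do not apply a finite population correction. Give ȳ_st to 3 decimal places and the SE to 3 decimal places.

ȳ_st = Σ W_h ȳ_h = (2100·49.32 + 4100·8.31 + 1600·57.15 + 2900·70.81)/10700 = 40.60112
V̂(ȳ_st) = Σ W_h² s_h²/n_h, with W_h = N_h/N and N = 10700:
  stratum A: (2100/10700)²·25.4²/375 = 0.0662685
  stratum B: (4100/10700)²·4.4²/165 = 0.0172275
  stratum C: (1600/10700)²·27.1²/226 = 0.0726612
  stratum D: (2900/10700)²·25.4²/478 = 0.0991444
V̂(ȳ_st) = 0.255302
SE(ȳ_st) = √0.255302 = 0.505274

ȳ_st ≈ 40.601, SE ≈ 0.505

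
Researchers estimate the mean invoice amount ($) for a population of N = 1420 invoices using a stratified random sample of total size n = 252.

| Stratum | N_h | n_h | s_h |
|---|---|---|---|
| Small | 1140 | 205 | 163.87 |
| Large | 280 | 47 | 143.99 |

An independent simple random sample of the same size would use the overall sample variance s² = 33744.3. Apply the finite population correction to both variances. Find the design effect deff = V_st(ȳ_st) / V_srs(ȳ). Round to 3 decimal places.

V̂(ȳ_st) = Σ W_h² (1 − n_h/N_h) s_h²/n_h, with W_h = N_h/N and N = 1420:
  stratum Small: (1140/1420)²·(1 − 205/1140)·163.87²/205 = 69.2444
  stratum Large: (280/1420)²·(1 − 47/280)·143.99²/47 = 14.2726
V_st = 83.5171
V_srs = (1 − 252/1420)·33744.3/252 = 110.142
deff = V_st / V_srs = 83.5171/110.142 = 0.7583

deff ≈ 0.758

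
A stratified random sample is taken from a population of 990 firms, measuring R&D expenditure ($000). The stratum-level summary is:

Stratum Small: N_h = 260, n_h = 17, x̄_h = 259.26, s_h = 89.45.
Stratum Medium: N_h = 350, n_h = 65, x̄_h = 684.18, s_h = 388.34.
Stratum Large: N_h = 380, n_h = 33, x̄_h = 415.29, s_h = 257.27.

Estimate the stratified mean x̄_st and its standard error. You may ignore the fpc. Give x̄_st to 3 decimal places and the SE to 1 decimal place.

x̄_st = Σ W_h x̄_h = (260·259.26 + 350·684.18 + 380·415.29)/990 = 469.37455
V̂(x̄_st) = Σ W_h² s_h²/n_h, with W_h = N_h/N and N = 990:
  stratum Small: (260/990)²·89.45²/17 = 32.463
  stratum Medium: (350/990)²·388.34²/65 = 289.986
  stratum Large: (380/990)²·257.27²/33 = 295.502
V̂(x̄_st) = 617.951
SE(x̄_st) = √617.951 = 24.8586

x̄_st ≈ 469.375, SE ≈ 24.9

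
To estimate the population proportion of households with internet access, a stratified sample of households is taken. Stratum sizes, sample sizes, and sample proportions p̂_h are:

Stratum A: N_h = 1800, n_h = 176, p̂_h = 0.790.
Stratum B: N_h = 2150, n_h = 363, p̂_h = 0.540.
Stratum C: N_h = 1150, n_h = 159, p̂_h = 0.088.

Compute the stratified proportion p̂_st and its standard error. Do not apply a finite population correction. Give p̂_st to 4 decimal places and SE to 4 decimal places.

N = 5100; stratum weights W_h = N_h/N.
p̂_st = Σ W_h p̂_h = (1800·0.790 + 2150·0.540 + 1150·0.088)/5100 = 0.52631
V̂(p̂_st) = Σ W_h² p̂_h(1−p̂_h)/(n_h−1):
  stratum A: (1800/5100)²·0.790·0.210/175 = 0.00011809
  stratum B: (2150/5100)²·0.540·0.460/362 = 0.000121949
  stratum C: (1150/5100)²·0.088·0.912/158 = 2.58271e-05
V̂(p̂_st) = 0.000265866; SE = √V̂ = 0.0163054

p̂_st ≈ 0.5263, SE ≈ 0.0163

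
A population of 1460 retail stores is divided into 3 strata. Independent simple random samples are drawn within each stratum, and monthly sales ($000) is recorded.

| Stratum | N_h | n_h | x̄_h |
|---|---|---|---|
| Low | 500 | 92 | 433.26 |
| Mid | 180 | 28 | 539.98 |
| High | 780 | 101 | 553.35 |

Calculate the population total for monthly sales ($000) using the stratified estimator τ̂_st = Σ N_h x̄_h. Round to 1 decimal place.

τ̂_st ≈ 745439.4

τ̂_st = Σ N_h x̄_h = 500·433.26 + 180·539.98 + 780·553.35 = 745439.4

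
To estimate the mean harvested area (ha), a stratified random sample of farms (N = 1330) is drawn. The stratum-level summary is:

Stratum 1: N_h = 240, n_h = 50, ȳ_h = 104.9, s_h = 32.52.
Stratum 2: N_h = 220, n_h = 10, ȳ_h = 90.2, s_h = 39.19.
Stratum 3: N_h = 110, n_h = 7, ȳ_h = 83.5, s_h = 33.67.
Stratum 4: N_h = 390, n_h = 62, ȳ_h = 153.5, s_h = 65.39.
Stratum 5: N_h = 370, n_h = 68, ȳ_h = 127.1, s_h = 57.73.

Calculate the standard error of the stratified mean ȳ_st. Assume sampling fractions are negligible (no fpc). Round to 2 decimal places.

V̂(ȳ_st) = Σ W_h² s_h²/n_h, with W_h = N_h/N and N = 1330:
  stratum 1: (240/1330)²·32.52²/50 = 0.688732
  stratum 2: (220/1330)²·39.19²/10 = 4.20235
  stratum 3: (110/1330)²·33.67²/7 = 1.10782
  stratum 4: (390/1330)²·65.39²/62 = 5.93003
  stratum 5: (370/1330)²·57.73²/68 = 3.7931
V̂(ȳ_st) = 15.722
SE(ȳ_st) = √15.722 = 3.9651

SE(ȳ_st) ≈ 3.97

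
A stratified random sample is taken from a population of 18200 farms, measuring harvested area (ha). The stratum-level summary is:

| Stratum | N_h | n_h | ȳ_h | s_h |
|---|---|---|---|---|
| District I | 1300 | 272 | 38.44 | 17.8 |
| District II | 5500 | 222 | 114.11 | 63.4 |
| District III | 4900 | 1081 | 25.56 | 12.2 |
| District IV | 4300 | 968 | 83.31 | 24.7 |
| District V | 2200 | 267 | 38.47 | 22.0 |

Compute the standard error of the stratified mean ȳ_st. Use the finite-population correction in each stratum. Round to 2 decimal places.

V̂(ȳ_st) = Σ W_h² (1 − n_h/N_h) s_h²/n_h, with W_h = N_h/N and N = 18200:
  stratum District I: (1300/18200)²·(1 − 272/1300)·17.8²/272 = 0.00469964
  stratum District II: (5500/18200)²·(1 − 222/5500)·63.4²/222 = 1.58677
  stratum District III: (4900/18200)²·(1 − 1081/4900)·12.2²/1081 = 0.00777852
  stratum District IV: (4300/18200)²·(1 − 968/4300)·24.7²/968 = 0.0272615
  stratum District V: (2200/18200)²·(1 − 267/2200)·22.0²/267 = 0.0232727
V̂(ȳ_st) = 1.64979
SE(ȳ_st) = √1.64979 = 1.28444

SE(ȳ_st) ≈ 1.28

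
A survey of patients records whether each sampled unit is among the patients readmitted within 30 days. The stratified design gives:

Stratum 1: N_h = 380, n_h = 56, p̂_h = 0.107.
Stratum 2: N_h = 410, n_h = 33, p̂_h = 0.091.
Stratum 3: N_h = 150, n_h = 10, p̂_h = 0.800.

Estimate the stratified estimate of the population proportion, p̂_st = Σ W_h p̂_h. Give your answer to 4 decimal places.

p̂_st ≈ 0.2106

N = 940; stratum weights W_h = N_h/N.
p̂_st = Σ W_h p̂_h = (380·0.107 + 410·0.091 + 150·0.800)/940 = 0.21061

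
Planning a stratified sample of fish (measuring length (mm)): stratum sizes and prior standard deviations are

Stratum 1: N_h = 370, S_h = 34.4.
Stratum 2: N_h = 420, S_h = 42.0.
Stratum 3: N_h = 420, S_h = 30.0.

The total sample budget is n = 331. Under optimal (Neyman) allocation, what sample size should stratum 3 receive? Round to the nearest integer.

97

Neyman allocation: n_h = n · N_h S_h / Σ N_i S_i, with n = 331.
  stratum 1: N_h·S_h = 370·34.4 = 12728.00
  stratum 2: N_h·S_h = 420·42.0 = 17640.00
  stratum 3: N_h·S_h = 420·30.0 = 12600.00
Σ N_h S_h = 42968.00
n for stratum 3 = 331·12600.00/42968.00 = 97.063 → 97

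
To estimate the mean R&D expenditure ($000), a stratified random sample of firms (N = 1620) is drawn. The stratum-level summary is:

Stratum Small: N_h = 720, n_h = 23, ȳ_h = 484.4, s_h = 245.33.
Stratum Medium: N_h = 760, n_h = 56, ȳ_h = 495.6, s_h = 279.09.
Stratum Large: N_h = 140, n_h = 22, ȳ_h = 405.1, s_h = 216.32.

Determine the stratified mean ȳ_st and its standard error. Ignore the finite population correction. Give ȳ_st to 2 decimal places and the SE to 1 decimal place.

ȳ_st ≈ 482.80, SE ≈ 29.0

ȳ_st = Σ W_h ȳ_h = (720·484.4 + 760·495.6 + 140·405.1)/1620 = 482.80123
V̂(ȳ_st) = Σ W_h² s_h²/n_h, with W_h = N_h/N and N = 1620:
  stratum Small: (720/1620)²·245.33²/23 = 516.902
  stratum Medium: (760/1620)²·279.09²/56 = 306.124
  stratum Large: (140/1620)²·216.32²/22 = 15.8853
V̂(ȳ_st) = 838.912
SE(ȳ_st) = √838.912 = 28.964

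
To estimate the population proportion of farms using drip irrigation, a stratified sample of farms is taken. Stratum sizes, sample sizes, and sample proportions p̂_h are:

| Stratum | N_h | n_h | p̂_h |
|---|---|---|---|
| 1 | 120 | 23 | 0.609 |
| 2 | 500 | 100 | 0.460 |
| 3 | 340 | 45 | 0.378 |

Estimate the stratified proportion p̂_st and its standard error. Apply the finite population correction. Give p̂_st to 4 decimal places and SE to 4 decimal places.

N = 960; stratum weights W_h = N_h/N.
p̂_st = Σ W_h p̂_h = (120·0.609 + 500·0.460 + 340·0.378)/960 = 0.44958
V̂(p̂_st) = Σ W_h² (1 − n_h/N_h) p̂_h(1−p̂_h)/(n_h−1):
  stratum 1: (120/960)²·(1 − 23/120)·0.609·0.391/22 = 0.000136704
  stratum 2: (500/960)²·(1 − 100/500)·0.460·0.540/99 = 0.000544508
  stratum 3: (340/960)²·(1 − 45/340)·0.378·0.622/44 = 0.000581551
V̂(p̂_st) = 0.00126276; SE = √V̂ = 0.0355354

p̂_st ≈ 0.4496, SE ≈ 0.0355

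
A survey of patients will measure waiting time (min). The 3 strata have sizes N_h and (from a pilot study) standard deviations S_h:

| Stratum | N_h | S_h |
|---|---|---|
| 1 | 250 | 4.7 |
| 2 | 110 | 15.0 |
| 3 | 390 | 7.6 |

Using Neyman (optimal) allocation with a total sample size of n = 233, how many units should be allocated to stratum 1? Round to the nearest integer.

Neyman allocation: n_h = n · N_h S_h / Σ N_i S_i, with n = 233.
  stratum 1: N_h·S_h = 250·4.7 = 1175.00
  stratum 2: N_h·S_h = 110·15.0 = 1650.00
  stratum 3: N_h·S_h = 390·7.6 = 2964.00
Σ N_h S_h = 5789.00
n for stratum 1 = 233·1175.00/5789.00 = 47.292 → 47

47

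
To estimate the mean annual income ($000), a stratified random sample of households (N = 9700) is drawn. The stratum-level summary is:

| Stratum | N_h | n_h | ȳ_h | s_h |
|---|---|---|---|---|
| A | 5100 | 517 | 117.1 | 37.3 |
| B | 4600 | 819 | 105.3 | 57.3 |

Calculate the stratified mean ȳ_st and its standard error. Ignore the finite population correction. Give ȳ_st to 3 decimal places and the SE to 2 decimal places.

ȳ_st ≈ 111.504, SE ≈ 1.28

ȳ_st = Σ W_h ȳ_h = (5100·117.1 + 4600·105.3)/9700 = 111.50412
V̂(ȳ_st) = Σ W_h² s_h²/n_h, with W_h = N_h/N and N = 9700:
  stratum A: (5100/9700)²·37.3²/517 = 0.743916
  stratum B: (4600/9700)²·57.3²/819 = 0.901566
V̂(ȳ_st) = 1.64548
SE(ȳ_st) = √1.64548 = 1.28276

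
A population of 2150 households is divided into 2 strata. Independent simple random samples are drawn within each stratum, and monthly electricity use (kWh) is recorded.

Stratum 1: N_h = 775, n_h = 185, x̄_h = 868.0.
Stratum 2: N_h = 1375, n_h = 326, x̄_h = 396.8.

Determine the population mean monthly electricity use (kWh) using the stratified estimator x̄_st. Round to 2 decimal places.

x̄_st ≈ 566.65

N = Σ N_h = 2150. Stratum weights W_h = N_h/N.
x̄_st = (775·868.0 + 1375·396.8) / 2150 = 566.6512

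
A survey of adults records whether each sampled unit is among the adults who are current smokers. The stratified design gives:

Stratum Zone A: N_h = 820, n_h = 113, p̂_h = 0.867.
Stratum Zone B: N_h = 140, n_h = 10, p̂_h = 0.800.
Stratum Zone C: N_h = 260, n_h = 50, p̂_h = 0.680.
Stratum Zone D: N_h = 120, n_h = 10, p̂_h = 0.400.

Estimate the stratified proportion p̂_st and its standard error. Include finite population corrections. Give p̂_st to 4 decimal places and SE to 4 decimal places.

N = 1340; stratum weights W_h = N_h/N.
p̂_st = Σ W_h p̂_h = (820·0.867 + 140·0.800 + 260·0.680 + 120·0.400)/1340 = 0.78190
V̂(p̂_st) = Σ W_h² (1 − n_h/N_h) p̂_h(1−p̂_h)/(n_h−1):
  stratum Zone A: (820/1340)²·(1 − 113/820)·0.867·0.133/112 = 0.000332412
  stratum Zone B: (140/1340)²·(1 − 10/140)·0.800·0.200/9 = 0.000180194
  stratum Zone C: (260/1340)²·(1 − 50/260)·0.680·0.320/49 = 0.000135035
  stratum Zone D: (120/1340)²·(1 − 10/120)·0.400·0.600/9 = 0.000196035
V̂(p̂_st) = 0.000843675; SE = √V̂ = 0.0290461

p̂_st ≈ 0.7819, SE ≈ 0.0290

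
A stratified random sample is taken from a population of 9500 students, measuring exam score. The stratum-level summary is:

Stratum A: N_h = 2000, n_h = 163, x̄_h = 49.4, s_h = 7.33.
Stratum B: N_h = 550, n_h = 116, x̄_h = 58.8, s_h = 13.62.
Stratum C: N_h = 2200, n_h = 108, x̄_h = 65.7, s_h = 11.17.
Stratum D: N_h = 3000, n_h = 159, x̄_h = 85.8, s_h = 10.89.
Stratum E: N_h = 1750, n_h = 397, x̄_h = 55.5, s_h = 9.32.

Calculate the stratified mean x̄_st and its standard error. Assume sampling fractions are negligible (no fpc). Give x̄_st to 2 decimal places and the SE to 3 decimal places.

x̄_st = Σ W_h x̄_h = (2000·49.4 + 550·58.8 + 2200·65.7 + 3000·85.8 + 1750·55.5)/9500 = 66.33737
V̂(x̄_st) = Σ W_h² s_h²/n_h, with W_h = N_h/N and N = 9500:
  stratum A: (2000/9500)²·7.33²/163 = 0.0146094
  stratum B: (550/9500)²·13.62²/116 = 0.00536012
  stratum C: (2200/9500)²·11.17²/108 = 0.0619556
  stratum D: (3000/9500)²·10.89²/159 = 0.0743796
  stratum E: (1750/9500)²·9.32²/397 = 0.00742455
V̂(x̄_st) = 0.163729
SE(x̄_st) = √0.163729 = 0.404635

x̄_st ≈ 66.34, SE ≈ 0.405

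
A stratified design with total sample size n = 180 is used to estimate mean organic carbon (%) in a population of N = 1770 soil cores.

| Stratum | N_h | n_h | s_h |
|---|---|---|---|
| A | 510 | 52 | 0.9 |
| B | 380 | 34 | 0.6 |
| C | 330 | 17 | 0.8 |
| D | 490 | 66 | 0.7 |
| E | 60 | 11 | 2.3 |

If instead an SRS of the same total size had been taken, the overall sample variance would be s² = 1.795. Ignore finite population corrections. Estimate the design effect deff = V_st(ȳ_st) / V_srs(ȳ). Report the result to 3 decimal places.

V̂(ȳ_st) = Σ W_h² s_h²/n_h, with W_h = N_h/N and N = 1770:
  stratum A: (510/1770)²·0.9²/52 = 0.00129323
  stratum B: (380/1770)²·0.6²/34 = 0.000488027
  stratum C: (330/1770)²·0.8²/17 = 0.00130862
  stratum D: (490/1770)²·0.7²/66 = 0.000568981
  stratum E: (60/1770)²·2.3²/11 = 0.00055261
V_st = 0.00421146
V_srs = s²/n = 1.795/180 = 0.00997222
deff = V_st / V_srs = 0.00421146/0.00997222 = 0.4223

deff ≈ 0.422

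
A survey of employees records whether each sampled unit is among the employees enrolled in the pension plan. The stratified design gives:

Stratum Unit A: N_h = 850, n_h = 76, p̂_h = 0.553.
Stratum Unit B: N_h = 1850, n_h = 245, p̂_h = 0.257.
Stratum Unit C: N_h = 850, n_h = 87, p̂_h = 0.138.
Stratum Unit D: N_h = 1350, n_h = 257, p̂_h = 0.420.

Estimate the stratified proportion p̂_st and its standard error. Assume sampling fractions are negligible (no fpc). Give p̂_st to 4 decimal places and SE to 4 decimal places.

p̂_st ≈ 0.3326, SE ≈ 0.0180

N = 4900; stratum weights W_h = N_h/N.
p̂_st = Σ W_h p̂_h = (850·0.553 + 1850·0.257 + 850·0.138 + 1350·0.420)/4900 = 0.33261
V̂(p̂_st) = Σ W_h² p̂_h(1−p̂_h)/(n_h−1):
  stratum Unit A: (850/4900)²·0.553·0.447/75 = 9.91784e-05
  stratum Unit B: (1850/4900)²·0.257·0.743/244 = 0.000111554
  stratum Unit C: (850/4900)²·0.138·0.862/86 = 4.1623e-05
  stratum Unit D: (1350/4900)²·0.420·0.580/256 = 7.22292e-05
V̂(p̂_st) = 0.000324584; SE = √V̂ = 0.0180162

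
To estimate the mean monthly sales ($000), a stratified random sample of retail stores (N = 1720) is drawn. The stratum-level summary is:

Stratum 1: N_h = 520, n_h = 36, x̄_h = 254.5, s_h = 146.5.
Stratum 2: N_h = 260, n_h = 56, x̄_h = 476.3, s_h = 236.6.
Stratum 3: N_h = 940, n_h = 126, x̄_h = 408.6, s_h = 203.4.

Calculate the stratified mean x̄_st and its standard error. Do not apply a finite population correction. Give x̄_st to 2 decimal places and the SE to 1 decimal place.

x̄_st ≈ 372.25, SE ≈ 13.2

x̄_st = Σ W_h x̄_h = (520·254.5 + 260·476.3 + 940·408.6)/1720 = 372.24535
V̂(x̄_st) = Σ W_h² s_h²/n_h, with W_h = N_h/N and N = 1720:
  stratum 1: (520/1720)²·146.5²/36 = 54.4907
  stratum 2: (260/1720)²·236.6²/56 = 22.8418
  stratum 3: (940/1720)²·203.4²/126 = 98.0686
V̂(x̄_st) = 175.401
SE(x̄_st) = √175.401 = 13.2439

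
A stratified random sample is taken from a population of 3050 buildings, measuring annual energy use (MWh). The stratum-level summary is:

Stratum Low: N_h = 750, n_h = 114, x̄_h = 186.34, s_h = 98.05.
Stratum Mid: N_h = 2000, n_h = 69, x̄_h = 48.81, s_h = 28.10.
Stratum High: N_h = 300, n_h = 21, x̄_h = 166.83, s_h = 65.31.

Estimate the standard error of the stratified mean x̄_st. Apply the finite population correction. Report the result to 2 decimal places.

SE(x̄_st) ≈ 3.30

V̂(x̄_st) = Σ W_h² (1 − n_h/N_h) s_h²/n_h, with W_h = N_h/N and N = 3050:
  stratum Low: (750/3050)²·(1 − 114/750)·98.05²/114 = 4.32423
  stratum Mid: (2000/3050)²·(1 − 69/2000)·28.10²/69 = 4.7509
  stratum High: (300/3050)²·(1 − 21/300)·65.31²/21 = 1.82754
V̂(x̄_st) = 10.9027
SE(x̄_st) = √10.9027 = 3.30192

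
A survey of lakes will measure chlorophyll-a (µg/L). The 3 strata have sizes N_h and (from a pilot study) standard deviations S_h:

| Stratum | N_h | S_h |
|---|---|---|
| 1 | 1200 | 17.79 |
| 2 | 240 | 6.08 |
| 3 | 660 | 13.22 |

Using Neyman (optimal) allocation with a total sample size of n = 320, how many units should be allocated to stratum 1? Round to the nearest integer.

217

Neyman allocation: n_h = n · N_h S_h / Σ N_i S_i, with n = 320.
  stratum 1: N_h·S_h = 1200·17.79 = 21348.00
  stratum 2: N_h·S_h = 240·6.08 = 1459.20
  stratum 3: N_h·S_h = 660·13.22 = 8725.20
Σ N_h S_h = 31532.40
n for stratum 1 = 320·21348.00/31532.40 = 216.646 → 217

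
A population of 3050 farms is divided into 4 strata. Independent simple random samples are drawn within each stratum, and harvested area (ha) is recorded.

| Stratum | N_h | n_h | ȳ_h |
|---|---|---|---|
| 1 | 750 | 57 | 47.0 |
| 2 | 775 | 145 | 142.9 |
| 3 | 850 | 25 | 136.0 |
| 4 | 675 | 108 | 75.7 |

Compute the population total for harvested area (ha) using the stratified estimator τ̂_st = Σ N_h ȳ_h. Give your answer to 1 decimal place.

τ̂_st = Σ N_h ȳ_h = 750·47.0 + 775·142.9 + 850·136.0 + 675·75.7 = 312695.0

τ̂_st ≈ 312695.0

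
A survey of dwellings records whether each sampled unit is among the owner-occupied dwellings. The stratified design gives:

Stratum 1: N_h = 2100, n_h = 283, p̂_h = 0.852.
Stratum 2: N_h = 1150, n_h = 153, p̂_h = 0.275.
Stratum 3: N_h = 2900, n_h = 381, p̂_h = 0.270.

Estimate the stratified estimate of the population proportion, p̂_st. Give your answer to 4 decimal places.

p̂_st ≈ 0.4697

N = 6150; stratum weights W_h = N_h/N.
p̂_st = Σ W_h p̂_h = (2100·0.852 + 1150·0.275 + 2900·0.270)/6150 = 0.46967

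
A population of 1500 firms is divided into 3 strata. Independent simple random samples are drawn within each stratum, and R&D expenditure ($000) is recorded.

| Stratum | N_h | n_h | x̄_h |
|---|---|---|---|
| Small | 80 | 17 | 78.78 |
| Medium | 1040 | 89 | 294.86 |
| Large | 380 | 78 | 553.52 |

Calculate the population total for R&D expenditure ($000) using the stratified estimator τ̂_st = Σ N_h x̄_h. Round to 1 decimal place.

τ̂_st ≈ 523294.4

τ̂_st = Σ N_h x̄_h = 80·78.78 + 1040·294.86 + 380·553.52 = 523294.4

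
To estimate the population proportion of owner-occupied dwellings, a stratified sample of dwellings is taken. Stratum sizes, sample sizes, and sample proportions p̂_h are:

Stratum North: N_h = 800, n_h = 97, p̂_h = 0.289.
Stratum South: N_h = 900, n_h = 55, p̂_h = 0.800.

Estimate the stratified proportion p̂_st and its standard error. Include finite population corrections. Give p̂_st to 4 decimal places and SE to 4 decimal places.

p̂_st ≈ 0.5595, SE ≈ 0.0346

N = 1700; stratum weights W_h = N_h/N.
p̂_st = Σ W_h p̂_h = (800·0.289 + 900·0.800)/1700 = 0.55953
V̂(p̂_st) = Σ W_h² (1 − n_h/N_h) p̂_h(1−p̂_h)/(n_h−1):
  stratum North: (800/1700)²·(1 − 97/800)·0.289·0.711/96 = 0.000416528
  stratum South: (900/1700)²·(1 − 55/900)·0.800·0.200/54 = 0.0007797
V̂(p̂_st) = 0.00119623; SE = √V̂ = 0.0345865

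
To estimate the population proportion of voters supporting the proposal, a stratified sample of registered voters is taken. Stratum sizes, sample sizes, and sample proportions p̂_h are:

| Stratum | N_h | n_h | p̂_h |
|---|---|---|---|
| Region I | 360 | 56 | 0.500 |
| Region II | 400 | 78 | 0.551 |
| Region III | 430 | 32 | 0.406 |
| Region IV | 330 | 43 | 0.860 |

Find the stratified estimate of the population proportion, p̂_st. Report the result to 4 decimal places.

N = 1520; stratum weights W_h = N_h/N.
p̂_st = Σ W_h p̂_h = (360·0.500 + 400·0.551 + 430·0.406 + 330·0.860)/1520 = 0.56499

p̂_st ≈ 0.5650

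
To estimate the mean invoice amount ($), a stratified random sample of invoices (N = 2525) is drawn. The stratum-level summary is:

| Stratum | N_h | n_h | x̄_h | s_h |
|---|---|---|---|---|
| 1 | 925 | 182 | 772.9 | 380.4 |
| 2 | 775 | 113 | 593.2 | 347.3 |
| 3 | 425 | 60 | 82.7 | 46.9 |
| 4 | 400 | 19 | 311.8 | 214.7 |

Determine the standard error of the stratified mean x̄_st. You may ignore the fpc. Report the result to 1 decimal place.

SE(x̄_st) ≈ 16.4

V̂(x̄_st) = Σ W_h² s_h²/n_h, with W_h = N_h/N and N = 2525:
  stratum 1: (925/2525)²·380.4²/182 = 106.701
  stratum 2: (775/2525)²·347.3²/113 = 100.557
  stratum 3: (425/2525)²·46.9²/60 = 1.0386
  stratum 4: (400/2525)²·214.7²/19 = 60.8846
V̂(x̄_st) = 269.182
SE(x̄_st) = √269.182 = 16.4068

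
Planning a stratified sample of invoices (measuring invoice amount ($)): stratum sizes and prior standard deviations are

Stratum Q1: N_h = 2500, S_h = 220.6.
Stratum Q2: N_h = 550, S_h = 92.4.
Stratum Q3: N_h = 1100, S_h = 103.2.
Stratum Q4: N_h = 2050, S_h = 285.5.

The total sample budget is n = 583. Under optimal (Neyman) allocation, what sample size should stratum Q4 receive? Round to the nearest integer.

262

Neyman allocation: n_h = n · N_h S_h / Σ N_i S_i, with n = 583.
  stratum Q1: N_h·S_h = 2500·220.6 = 551500.00
  stratum Q2: N_h·S_h = 550·92.4 = 50820.00
  stratum Q3: N_h·S_h = 1100·103.2 = 113520.00
  stratum Q4: N_h·S_h = 2050·285.5 = 585275.00
Σ N_h S_h = 1301115.00
n for stratum Q4 = 583·585275.00/1301115.00 = 262.248 → 262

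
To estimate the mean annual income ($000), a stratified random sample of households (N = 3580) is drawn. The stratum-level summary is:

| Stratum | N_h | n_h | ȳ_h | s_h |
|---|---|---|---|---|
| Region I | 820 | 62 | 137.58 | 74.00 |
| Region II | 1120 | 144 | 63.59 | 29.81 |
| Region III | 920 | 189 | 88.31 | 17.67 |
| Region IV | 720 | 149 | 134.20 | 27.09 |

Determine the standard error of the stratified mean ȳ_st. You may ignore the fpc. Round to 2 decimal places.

V̂(ȳ_st) = Σ W_h² s_h²/n_h, with W_h = N_h/N and N = 3580:
  stratum Region I: (820/3580)²·74.00²/62 = 4.63376
  stratum Region II: (1120/3580)²·29.81²/144 = 0.603992
  stratum Region III: (920/3580)²·17.67²/189 = 0.109099
  stratum Region IV: (720/3580)²·27.09²/149 = 0.199219
V̂(ȳ_st) = 5.54607
SE(ȳ_st) = √5.54607 = 2.35501

SE(ȳ_st) ≈ 2.36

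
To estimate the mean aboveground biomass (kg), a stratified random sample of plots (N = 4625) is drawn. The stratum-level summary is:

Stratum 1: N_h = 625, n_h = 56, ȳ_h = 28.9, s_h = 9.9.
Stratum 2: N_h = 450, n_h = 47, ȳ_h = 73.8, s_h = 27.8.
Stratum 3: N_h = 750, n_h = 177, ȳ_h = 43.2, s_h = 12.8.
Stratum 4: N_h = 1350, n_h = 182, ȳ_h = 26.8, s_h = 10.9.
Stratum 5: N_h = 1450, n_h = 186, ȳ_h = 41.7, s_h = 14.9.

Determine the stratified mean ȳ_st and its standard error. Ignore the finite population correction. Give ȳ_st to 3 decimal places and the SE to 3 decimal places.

ȳ_st ≈ 38.988, SE ≈ 0.620

ȳ_st = Σ W_h ȳ_h = (625·28.9 + 450·73.8 + 750·43.2 + 1350·26.8 + 1450·41.7)/4625 = 38.98757
V̂(ȳ_st) = Σ W_h² s_h²/n_h, with W_h = N_h/N and N = 4625:
  stratum 1: (625/4625)²·9.9²/56 = 0.0319609
  stratum 2: (450/4625)²·27.8²/47 = 0.155666
  stratum 3: (750/4625)²·12.8²/177 = 0.0243414
  stratum 4: (1350/4625)²·10.9²/182 = 0.0556193
  stratum 5: (1450/4625)²·14.9²/186 = 0.11732
V̂(ȳ_st) = 0.384907
SE(ȳ_st) = √0.384907 = 0.620409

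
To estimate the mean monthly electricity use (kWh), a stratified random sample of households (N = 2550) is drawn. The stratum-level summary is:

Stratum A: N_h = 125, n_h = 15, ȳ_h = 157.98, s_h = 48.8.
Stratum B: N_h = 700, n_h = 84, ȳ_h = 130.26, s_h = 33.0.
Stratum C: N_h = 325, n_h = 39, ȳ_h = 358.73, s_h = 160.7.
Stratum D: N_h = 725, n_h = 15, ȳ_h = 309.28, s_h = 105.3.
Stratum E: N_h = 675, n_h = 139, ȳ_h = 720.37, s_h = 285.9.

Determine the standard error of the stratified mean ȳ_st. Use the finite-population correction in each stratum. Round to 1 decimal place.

SE(ȳ_st) ≈ 10.1

V̂(ȳ_st) = Σ W_h² (1 − n_h/N_h) s_h²/n_h, with W_h = N_h/N and N = 2550:
  stratum A: (125/2550)²·(1 − 15/125)·48.8²/15 = 0.335715
  stratum B: (700/2550)²·(1 − 84/700)·33.0²/84 = 0.8597
  stratum C: (325/2550)²·(1 − 39/325)·160.7²/39 = 9.46534
  stratum D: (725/2550)²·(1 − 15/725)·105.3²/15 = 58.5169
  stratum E: (675/2550)²·(1 − 139/675)·285.9²/139 = 32.7191
V̂(ȳ_st) = 101.897
SE(ȳ_st) = √101.897 = 10.0944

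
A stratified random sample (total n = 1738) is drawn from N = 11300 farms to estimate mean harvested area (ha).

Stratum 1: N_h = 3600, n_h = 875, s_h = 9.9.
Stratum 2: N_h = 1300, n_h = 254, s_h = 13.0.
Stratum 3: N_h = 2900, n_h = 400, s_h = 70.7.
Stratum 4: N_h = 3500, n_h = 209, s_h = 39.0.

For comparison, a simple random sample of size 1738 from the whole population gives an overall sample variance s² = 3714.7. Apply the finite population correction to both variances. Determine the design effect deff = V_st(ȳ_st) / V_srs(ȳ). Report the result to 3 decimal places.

V̂(ȳ_st) = Σ W_h² (1 − n_h/N_h) s_h²/n_h, with W_h = N_h/N and N = 11300:
  stratum 1: (3600/11300)²·(1 − 875/3600)·9.9²/875 = 0.00860547
  stratum 2: (1300/11300)²·(1 − 254/1300)·13.0²/254 = 0.00708551
  stratum 3: (2900/11300)²·(1 − 400/2900)·70.7²/400 = 0.709512
  stratum 4: (3500/11300)²·(1 − 209/3500)·39.0²/209 = 0.656481
V_st = 1.38168
V_srs = (1 − 1738/11300)·3714.7/1738 = 1.80861
deff = V_st / V_srs = 1.38168/1.80861 = 0.7639

deff ≈ 0.764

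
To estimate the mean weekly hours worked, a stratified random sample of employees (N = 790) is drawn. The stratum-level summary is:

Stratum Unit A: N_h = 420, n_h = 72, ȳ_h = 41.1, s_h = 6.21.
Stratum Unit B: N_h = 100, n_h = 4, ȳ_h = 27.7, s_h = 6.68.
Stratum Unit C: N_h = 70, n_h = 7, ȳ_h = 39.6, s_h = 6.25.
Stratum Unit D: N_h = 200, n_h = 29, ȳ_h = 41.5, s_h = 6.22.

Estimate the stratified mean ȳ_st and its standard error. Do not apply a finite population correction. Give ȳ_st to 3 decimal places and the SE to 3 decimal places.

ȳ_st = Σ W_h ȳ_h = (420·41.1 + 100·27.7 + 70·39.6 + 200·41.5)/790 = 39.37215
V̂(ȳ_st) = Σ W_h² s_h²/n_h, with W_h = N_h/N and N = 790:
  stratum Unit A: (420/790)²·6.21²/72 = 0.151389
  stratum Unit B: (100/790)²·6.68²/4 = 0.178747
  stratum Unit C: (70/790)²·6.25²/7 = 0.0438131
  stratum Unit D: (200/790)²·6.22²/29 = 0.0855044
V̂(ȳ_st) = 0.459454
SE(ȳ_st) = √0.459454 = 0.67783

ȳ_st ≈ 39.372, SE ≈ 0.678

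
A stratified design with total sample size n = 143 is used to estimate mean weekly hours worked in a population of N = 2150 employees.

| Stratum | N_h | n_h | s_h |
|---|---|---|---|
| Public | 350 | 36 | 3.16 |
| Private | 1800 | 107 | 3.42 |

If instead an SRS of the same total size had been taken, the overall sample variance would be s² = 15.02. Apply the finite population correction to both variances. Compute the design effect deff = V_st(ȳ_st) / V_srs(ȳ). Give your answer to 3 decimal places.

deff ≈ 0.802

V̂(ȳ_st) = Σ W_h² (1 − n_h/N_h) s_h²/n_h, with W_h = N_h/N and N = 2150:
  stratum Public: (350/2150)²·(1 − 36/350)·3.16²/36 = 0.00659466
  stratum Private: (1800/2150)²·(1 − 107/1800)·3.42²/107 = 0.0720644
V_st = 0.0786591
V_srs = (1 − 143/2150)·15.02/143 = 0.0980489
deff = V_st / V_srs = 0.0786591/0.0980489 = 0.8022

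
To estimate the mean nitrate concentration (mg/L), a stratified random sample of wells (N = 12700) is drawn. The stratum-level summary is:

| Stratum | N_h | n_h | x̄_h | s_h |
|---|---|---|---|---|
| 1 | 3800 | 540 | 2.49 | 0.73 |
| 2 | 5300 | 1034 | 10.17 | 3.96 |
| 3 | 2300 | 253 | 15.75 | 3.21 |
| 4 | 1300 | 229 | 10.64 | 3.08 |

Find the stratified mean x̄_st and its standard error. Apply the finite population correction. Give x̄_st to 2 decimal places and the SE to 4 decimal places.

x̄_st ≈ 8.93, SE ≈ 0.0612

x̄_st = Σ W_h x̄_h = (3800·2.49 + 5300·10.17 + 2300·15.75 + 1300·10.64)/12700 = 8.93071
V̂(x̄_st) = Σ W_h² (1 − n_h/N_h) s_h²/n_h, with W_h = N_h/N and N = 12700:
  stratum 1: (3800/12700)²·(1 − 540/3800)·0.73²/540 = 7.57959e-05
  stratum 2: (5300/12700)²·(1 − 1034/5300)·3.96²/1034 = 0.00212598
  stratum 3: (2300/12700)²·(1 − 253/2300)·3.21²/253 = 0.00118885
  stratum 4: (1300/12700)²·(1 − 229/1300)·3.08²/229 = 0.000357595
V̂(x̄_st) = 0.00374822
SE(x̄_st) = √0.00374822 = 0.0612227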